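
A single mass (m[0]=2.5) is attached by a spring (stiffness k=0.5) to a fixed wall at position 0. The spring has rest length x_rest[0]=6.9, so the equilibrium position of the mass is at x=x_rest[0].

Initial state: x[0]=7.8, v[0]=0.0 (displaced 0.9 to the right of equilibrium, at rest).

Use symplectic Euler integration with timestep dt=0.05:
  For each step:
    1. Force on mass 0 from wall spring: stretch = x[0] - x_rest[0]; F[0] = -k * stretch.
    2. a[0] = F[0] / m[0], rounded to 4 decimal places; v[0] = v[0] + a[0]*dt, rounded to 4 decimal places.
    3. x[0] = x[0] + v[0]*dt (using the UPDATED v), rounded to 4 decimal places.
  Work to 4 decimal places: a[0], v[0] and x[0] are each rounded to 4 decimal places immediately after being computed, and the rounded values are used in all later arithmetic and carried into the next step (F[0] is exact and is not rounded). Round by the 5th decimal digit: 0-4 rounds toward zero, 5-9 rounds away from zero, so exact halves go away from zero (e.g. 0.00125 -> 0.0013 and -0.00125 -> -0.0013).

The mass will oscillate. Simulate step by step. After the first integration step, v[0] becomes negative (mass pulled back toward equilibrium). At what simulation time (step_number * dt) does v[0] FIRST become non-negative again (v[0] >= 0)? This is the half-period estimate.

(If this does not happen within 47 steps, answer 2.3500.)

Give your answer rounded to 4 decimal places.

Answer: 2.3500

Derivation:
Step 0: x=[7.8000] v=[0.0000]
Step 1: x=[7.7996] v=[-0.0090]
Step 2: x=[7.7987] v=[-0.0180]
Step 3: x=[7.7974] v=[-0.0270]
Step 4: x=[7.7956] v=[-0.0360]
Step 5: x=[7.7934] v=[-0.0450]
Step 6: x=[7.7907] v=[-0.0539]
Step 7: x=[7.7876] v=[-0.0628]
Step 8: x=[7.7840] v=[-0.0717]
Step 9: x=[7.7800] v=[-0.0805]
Step 10: x=[7.7755] v=[-0.0893]
Step 11: x=[7.7706] v=[-0.0981]
Step 12: x=[7.7653] v=[-0.1068]
Step 13: x=[7.7595] v=[-0.1155]
Step 14: x=[7.7533] v=[-0.1241]
Step 15: x=[7.7467] v=[-0.1326]
Step 16: x=[7.7396] v=[-0.1411]
Step 17: x=[7.7321] v=[-0.1495]
Step 18: x=[7.7242] v=[-0.1578]
Step 19: x=[7.7159] v=[-0.1660]
Step 20: x=[7.7072] v=[-0.1742]
Step 21: x=[7.6981] v=[-0.1823]
Step 22: x=[7.6886] v=[-0.1903]
Step 23: x=[7.6787] v=[-0.1982]
Step 24: x=[7.6684] v=[-0.2060]
Step 25: x=[7.6577] v=[-0.2137]
Step 26: x=[7.6466] v=[-0.2213]
Step 27: x=[7.6352] v=[-0.2288]
Step 28: x=[7.6234] v=[-0.2362]
Step 29: x=[7.6112] v=[-0.2434]
Step 30: x=[7.5987] v=[-0.2505]
Step 31: x=[7.5858] v=[-0.2575]
Step 32: x=[7.5726] v=[-0.2644]
Step 33: x=[7.5590] v=[-0.2711]
Step 34: x=[7.5451] v=[-0.2777]
Step 35: x=[7.5309] v=[-0.2842]
Step 36: x=[7.5164] v=[-0.2905]
Step 37: x=[7.5016] v=[-0.2967]
Step 38: x=[7.4865] v=[-0.3027]
Step 39: x=[7.4711] v=[-0.3086]
Step 40: x=[7.4554] v=[-0.3143]
Step 41: x=[7.4394] v=[-0.3199]
Step 42: x=[7.4231] v=[-0.3253]
Step 43: x=[7.4066] v=[-0.3305]
Step 44: x=[7.3898] v=[-0.3356]
Step 45: x=[7.3728] v=[-0.3405]
Step 46: x=[7.3555] v=[-0.3452]
Step 47: x=[7.3380] v=[-0.3498]
v[0] did not become non-negative within 47 steps; using fallback time=2.3500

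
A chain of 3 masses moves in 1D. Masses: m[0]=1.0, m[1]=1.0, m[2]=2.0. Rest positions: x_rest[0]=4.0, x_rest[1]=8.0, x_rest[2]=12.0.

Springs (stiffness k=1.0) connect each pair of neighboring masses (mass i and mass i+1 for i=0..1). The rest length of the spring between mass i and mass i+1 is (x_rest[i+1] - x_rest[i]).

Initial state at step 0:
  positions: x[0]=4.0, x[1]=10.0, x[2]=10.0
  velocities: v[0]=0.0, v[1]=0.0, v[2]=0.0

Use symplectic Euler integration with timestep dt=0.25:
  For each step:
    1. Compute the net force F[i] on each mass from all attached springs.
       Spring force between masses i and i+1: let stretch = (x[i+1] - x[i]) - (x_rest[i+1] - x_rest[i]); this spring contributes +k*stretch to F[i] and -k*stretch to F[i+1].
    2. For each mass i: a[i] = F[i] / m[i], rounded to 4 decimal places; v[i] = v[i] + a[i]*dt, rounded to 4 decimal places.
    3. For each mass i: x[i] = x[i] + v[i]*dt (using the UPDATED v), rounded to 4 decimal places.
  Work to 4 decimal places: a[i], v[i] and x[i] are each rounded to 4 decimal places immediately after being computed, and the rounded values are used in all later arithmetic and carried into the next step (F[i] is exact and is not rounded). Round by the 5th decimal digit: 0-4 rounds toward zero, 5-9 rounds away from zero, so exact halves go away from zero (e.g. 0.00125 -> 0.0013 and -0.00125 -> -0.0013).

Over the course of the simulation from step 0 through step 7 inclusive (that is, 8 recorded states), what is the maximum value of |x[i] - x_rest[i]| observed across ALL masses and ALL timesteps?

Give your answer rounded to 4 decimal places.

Answer: 2.5942

Derivation:
Step 0: x=[4.0000 10.0000 10.0000] v=[0.0000 0.0000 0.0000]
Step 1: x=[4.1250 9.6250 10.1250] v=[0.5000 -1.5000 0.5000]
Step 2: x=[4.3438 8.9375 10.3594] v=[0.8750 -2.7500 0.9375]
Step 3: x=[4.5997 8.0518 10.6744] v=[1.0234 -3.5430 1.2598]
Step 4: x=[4.8213 7.1142 11.0324] v=[0.8864 -3.7504 1.4320]
Step 5: x=[4.9362 6.2782 11.3930] v=[0.4596 -3.3441 1.4422]
Step 6: x=[4.8850 5.6780 11.7187] v=[-0.2049 -2.4009 1.3029]
Step 7: x=[4.6333 5.4058 11.9807] v=[-1.0067 -1.0890 1.0478]
Max displacement = 2.5942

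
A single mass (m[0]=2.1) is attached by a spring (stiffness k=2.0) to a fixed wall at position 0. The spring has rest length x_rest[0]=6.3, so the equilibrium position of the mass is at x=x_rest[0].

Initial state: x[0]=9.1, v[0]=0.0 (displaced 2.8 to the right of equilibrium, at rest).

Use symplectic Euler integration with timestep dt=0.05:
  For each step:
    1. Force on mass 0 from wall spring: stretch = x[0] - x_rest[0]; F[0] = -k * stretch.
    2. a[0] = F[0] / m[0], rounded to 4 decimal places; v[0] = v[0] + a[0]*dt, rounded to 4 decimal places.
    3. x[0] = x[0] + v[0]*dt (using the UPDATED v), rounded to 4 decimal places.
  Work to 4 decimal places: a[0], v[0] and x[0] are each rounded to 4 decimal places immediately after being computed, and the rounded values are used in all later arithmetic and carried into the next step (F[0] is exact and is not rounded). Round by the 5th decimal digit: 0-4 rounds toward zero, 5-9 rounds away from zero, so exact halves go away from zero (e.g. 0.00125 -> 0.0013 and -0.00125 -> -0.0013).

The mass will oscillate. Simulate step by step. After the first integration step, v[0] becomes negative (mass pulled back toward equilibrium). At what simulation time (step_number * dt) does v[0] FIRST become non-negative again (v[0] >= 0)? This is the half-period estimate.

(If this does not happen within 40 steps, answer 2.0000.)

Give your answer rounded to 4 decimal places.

Step 0: x=[9.1000] v=[0.0000]
Step 1: x=[9.0933] v=[-0.1333]
Step 2: x=[9.0800] v=[-0.2663]
Step 3: x=[9.0601] v=[-0.3987]
Step 4: x=[9.0336] v=[-0.5301]
Step 5: x=[9.0006] v=[-0.6603]
Step 6: x=[8.9612] v=[-0.7889]
Step 7: x=[8.9154] v=[-0.9156]
Step 8: x=[8.8634] v=[-1.0401]
Step 9: x=[8.8053] v=[-1.1622]
Step 10: x=[8.7412] v=[-1.2815]
Step 11: x=[8.6713] v=[-1.3978]
Step 12: x=[8.5958] v=[-1.5107]
Step 13: x=[8.5148] v=[-1.6200]
Step 14: x=[8.4285] v=[-1.7255]
Step 15: x=[8.3372] v=[-1.8269]
Step 16: x=[8.2410] v=[-1.9239]
Step 17: x=[8.1402] v=[-2.0163]
Step 18: x=[8.0350] v=[-2.1039]
Step 19: x=[7.9257] v=[-2.1865]
Step 20: x=[7.8125] v=[-2.2639]
Step 21: x=[7.6957] v=[-2.3359]
Step 22: x=[7.5756] v=[-2.4024]
Step 23: x=[7.4524] v=[-2.4631]
Step 24: x=[7.3265] v=[-2.5180]
Step 25: x=[7.1982] v=[-2.5669]
Step 26: x=[7.0677] v=[-2.6097]
Step 27: x=[6.9354] v=[-2.6463]
Step 28: x=[6.8016] v=[-2.6766]
Step 29: x=[6.6666] v=[-2.7005]
Step 30: x=[6.5307] v=[-2.7180]
Step 31: x=[6.3943] v=[-2.7290]
Step 32: x=[6.2576] v=[-2.7335]
Step 33: x=[6.1210] v=[-2.7315]
Step 34: x=[5.9849] v=[-2.7230]
Step 35: x=[5.8495] v=[-2.7080]
Step 36: x=[5.7152] v=[-2.6866]
Step 37: x=[5.5823] v=[-2.6588]
Step 38: x=[5.4511] v=[-2.6246]
Step 39: x=[5.3219] v=[-2.5842]
Step 40: x=[5.1950] v=[-2.5376]
v[0] did not become non-negative within 40 steps; using fallback time=2.0000

Answer: 2.0000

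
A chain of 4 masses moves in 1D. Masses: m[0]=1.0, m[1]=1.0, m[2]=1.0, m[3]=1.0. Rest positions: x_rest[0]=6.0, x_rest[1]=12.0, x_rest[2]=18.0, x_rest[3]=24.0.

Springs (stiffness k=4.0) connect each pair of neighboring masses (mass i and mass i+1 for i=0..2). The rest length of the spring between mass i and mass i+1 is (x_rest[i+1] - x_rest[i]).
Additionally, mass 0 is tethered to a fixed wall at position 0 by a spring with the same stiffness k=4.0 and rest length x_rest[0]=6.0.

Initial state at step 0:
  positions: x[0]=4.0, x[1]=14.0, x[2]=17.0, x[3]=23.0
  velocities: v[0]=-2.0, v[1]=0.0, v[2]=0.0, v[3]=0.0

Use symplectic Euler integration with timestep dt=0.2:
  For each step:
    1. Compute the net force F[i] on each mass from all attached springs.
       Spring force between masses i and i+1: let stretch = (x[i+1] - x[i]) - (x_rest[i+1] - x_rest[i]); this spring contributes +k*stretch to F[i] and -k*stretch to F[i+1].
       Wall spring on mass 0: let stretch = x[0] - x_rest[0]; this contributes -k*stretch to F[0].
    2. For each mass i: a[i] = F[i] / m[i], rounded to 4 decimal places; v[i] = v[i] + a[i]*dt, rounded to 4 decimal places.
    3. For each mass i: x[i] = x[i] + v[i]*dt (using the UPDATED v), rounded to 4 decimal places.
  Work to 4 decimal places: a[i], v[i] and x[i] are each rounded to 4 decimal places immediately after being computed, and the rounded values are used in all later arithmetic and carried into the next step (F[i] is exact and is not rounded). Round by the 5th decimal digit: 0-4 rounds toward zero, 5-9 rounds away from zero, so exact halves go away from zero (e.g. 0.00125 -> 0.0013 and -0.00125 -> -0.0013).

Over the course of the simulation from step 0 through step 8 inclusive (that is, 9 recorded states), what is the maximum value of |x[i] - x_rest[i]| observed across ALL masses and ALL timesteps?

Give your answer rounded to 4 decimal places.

Answer: 2.8453

Derivation:
Step 0: x=[4.0000 14.0000 17.0000 23.0000] v=[-2.0000 0.0000 0.0000 0.0000]
Step 1: x=[4.5600 12.8800 17.4800 23.0000] v=[2.8000 -5.6000 2.4000 0.0000]
Step 2: x=[5.7216 11.1648 18.1072 23.0768] v=[5.8080 -8.5760 3.1360 0.3840]
Step 3: x=[6.8387 9.6895 18.4188 23.3185] v=[5.5853 -7.3766 1.5578 1.2083]
Step 4: x=[7.3177 9.1547 18.1176 23.7362] v=[2.3950 -2.6738 -1.5059 2.0885]
Step 5: x=[6.9198 9.7601 17.2813 24.2149] v=[-1.9896 3.0269 -4.1813 2.3936]
Step 6: x=[5.8692 11.1144 16.3510 24.5442] v=[-5.2532 6.7716 -4.6514 1.6467]
Step 7: x=[4.7187 12.4673 15.8938 24.5226] v=[-5.7524 6.7647 -2.2861 -0.1079]
Step 8: x=[4.0530 13.1287 16.2689 24.0804] v=[-3.3285 3.3070 1.8757 -2.2109]
Max displacement = 2.8453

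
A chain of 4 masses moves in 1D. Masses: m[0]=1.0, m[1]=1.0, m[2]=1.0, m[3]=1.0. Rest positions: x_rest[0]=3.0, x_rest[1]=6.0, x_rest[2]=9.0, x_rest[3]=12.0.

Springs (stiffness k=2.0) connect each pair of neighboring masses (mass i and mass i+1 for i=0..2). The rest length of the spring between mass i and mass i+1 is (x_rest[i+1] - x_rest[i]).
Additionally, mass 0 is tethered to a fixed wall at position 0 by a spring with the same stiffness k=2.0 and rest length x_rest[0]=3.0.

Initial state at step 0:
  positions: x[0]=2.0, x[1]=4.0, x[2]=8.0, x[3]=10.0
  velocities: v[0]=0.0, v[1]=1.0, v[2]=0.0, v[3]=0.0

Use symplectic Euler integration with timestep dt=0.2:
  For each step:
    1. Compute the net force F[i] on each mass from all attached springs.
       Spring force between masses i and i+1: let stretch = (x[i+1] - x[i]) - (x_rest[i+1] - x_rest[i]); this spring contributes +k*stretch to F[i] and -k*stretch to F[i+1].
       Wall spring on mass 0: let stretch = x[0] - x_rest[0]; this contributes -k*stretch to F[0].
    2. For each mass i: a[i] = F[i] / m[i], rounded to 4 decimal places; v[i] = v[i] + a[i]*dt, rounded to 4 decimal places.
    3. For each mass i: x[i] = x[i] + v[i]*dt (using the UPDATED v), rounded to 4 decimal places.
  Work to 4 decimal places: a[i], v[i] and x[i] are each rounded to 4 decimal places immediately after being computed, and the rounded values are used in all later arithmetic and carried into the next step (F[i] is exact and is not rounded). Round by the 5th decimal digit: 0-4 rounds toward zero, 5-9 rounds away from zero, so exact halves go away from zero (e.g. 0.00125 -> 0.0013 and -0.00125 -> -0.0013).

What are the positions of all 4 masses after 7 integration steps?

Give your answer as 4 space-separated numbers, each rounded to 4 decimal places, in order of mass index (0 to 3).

Answer: 3.1852 5.8066 7.5705 10.8037

Derivation:
Step 0: x=[2.0000 4.0000 8.0000 10.0000] v=[0.0000 1.0000 0.0000 0.0000]
Step 1: x=[2.0000 4.3600 7.8400 10.0800] v=[0.0000 1.8000 -0.8000 0.4000]
Step 2: x=[2.0288 4.8096 7.5808 10.2208] v=[0.1440 2.2480 -1.2960 0.7040]
Step 3: x=[2.1178 5.2584 7.3111 10.3904] v=[0.4448 2.2442 -1.3485 0.8480]
Step 4: x=[2.2886 5.6202 7.1235 10.5537] v=[0.8539 1.8090 -0.9379 0.8163]
Step 5: x=[2.5428 5.8357 7.0901 10.6825] v=[1.2711 1.0777 -0.1671 0.6442]
Step 6: x=[2.8570 5.8882 7.2437 10.7639] v=[1.5711 0.2623 0.7681 0.4072]
Step 7: x=[3.1852 5.8066 7.5705 10.8037] v=[1.6408 -0.4080 1.6340 0.1991]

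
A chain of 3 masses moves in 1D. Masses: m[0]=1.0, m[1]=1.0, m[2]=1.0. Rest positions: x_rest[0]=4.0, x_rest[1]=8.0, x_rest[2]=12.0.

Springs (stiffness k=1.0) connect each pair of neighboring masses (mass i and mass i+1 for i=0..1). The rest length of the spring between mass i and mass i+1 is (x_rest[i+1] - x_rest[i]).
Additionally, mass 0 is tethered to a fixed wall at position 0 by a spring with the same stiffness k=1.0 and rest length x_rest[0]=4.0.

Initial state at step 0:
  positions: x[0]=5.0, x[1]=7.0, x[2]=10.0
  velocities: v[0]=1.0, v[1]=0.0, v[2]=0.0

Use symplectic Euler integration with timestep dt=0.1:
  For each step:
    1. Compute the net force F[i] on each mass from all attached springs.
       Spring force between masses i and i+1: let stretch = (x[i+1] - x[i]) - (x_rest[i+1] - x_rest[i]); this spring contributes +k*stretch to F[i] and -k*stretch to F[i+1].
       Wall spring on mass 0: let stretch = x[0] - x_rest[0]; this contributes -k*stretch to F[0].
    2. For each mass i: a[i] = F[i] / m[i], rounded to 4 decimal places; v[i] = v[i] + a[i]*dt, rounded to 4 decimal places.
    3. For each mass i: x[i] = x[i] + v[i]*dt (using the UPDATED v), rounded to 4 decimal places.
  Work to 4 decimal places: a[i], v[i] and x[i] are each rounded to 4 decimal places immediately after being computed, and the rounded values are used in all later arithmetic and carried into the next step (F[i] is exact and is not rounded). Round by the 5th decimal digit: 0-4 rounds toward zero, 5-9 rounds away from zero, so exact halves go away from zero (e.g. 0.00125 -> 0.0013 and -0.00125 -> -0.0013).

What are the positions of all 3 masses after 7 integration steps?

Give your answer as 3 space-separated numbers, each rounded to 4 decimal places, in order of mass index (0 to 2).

Answer: 4.8386 7.2839 10.2804

Derivation:
Step 0: x=[5.0000 7.0000 10.0000] v=[1.0000 0.0000 0.0000]
Step 1: x=[5.0700 7.0100 10.0100] v=[0.7000 0.1000 0.1000]
Step 2: x=[5.1087 7.0306 10.0300] v=[0.3870 0.2060 0.2000]
Step 3: x=[5.1155 7.0620 10.0600] v=[0.0683 0.3138 0.3001]
Step 4: x=[5.0906 7.1039 10.1000] v=[-0.2486 0.4190 0.4003]
Step 5: x=[5.0350 7.1556 10.1501] v=[-0.5563 0.5173 0.5007]
Step 6: x=[4.9502 7.2161 10.2102] v=[-0.8477 0.6047 0.6013]
Step 7: x=[4.8386 7.2839 10.2804] v=[-1.1161 0.6775 0.7019]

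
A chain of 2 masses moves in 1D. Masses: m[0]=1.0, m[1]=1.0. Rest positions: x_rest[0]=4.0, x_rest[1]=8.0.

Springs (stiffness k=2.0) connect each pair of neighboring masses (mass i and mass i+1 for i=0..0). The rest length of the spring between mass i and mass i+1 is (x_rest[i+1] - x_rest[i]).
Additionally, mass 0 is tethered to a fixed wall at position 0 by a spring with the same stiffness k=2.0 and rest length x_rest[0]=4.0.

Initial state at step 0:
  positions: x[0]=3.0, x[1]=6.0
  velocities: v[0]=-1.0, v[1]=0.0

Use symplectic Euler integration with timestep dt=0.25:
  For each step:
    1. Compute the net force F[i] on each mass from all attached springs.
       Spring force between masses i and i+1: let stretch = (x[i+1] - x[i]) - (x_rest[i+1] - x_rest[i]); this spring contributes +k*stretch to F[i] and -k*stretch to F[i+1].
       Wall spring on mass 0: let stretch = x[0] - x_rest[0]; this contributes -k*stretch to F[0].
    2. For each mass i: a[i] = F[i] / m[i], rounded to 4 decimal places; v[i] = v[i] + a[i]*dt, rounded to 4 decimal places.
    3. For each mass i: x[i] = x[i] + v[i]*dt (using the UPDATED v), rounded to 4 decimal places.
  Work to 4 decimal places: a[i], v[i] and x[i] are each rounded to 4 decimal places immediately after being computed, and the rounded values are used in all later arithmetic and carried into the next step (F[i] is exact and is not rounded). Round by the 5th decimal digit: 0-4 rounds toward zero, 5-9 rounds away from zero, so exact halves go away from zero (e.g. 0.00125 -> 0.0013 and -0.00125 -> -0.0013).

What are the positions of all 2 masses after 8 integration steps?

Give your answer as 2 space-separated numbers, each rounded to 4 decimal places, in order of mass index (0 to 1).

Step 0: x=[3.0000 6.0000] v=[-1.0000 0.0000]
Step 1: x=[2.7500 6.1250] v=[-1.0000 0.5000]
Step 2: x=[2.5781 6.3281] v=[-0.6875 0.8125]
Step 3: x=[2.5527 6.5625] v=[-0.1016 0.9375]
Step 4: x=[2.7095 6.7957] v=[0.6270 0.9326]
Step 5: x=[3.0384 7.0181] v=[1.3154 0.8895]
Step 6: x=[3.4849 7.2430] v=[1.7861 0.8997]
Step 7: x=[3.9656 7.4982] v=[1.9227 1.0207]
Step 8: x=[4.3922 7.8118] v=[1.7062 1.2544]

Answer: 4.3922 7.8118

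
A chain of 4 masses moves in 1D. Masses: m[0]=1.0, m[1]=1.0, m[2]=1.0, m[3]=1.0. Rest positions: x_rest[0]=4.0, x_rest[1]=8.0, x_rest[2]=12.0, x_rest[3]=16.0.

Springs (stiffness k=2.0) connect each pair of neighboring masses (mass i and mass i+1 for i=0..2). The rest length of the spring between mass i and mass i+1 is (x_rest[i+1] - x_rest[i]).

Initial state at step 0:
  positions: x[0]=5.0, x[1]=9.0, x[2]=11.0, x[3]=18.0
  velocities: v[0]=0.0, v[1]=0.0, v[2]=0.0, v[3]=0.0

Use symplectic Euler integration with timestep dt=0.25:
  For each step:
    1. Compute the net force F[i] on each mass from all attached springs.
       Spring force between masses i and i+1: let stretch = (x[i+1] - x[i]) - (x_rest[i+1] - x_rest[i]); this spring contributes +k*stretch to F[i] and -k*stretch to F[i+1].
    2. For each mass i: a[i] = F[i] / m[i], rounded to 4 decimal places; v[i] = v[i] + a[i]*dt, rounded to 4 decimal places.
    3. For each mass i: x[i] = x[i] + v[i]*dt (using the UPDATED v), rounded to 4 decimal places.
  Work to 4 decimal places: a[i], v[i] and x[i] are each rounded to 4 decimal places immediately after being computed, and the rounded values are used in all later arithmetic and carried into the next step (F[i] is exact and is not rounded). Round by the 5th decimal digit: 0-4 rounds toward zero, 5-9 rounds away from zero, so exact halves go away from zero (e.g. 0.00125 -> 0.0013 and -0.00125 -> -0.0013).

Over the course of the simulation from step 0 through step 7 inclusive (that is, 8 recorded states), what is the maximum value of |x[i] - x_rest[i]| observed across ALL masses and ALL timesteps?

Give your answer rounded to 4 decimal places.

Answer: 2.4236

Derivation:
Step 0: x=[5.0000 9.0000 11.0000 18.0000] v=[0.0000 0.0000 0.0000 0.0000]
Step 1: x=[5.0000 8.7500 11.6250 17.6250] v=[0.0000 -1.0000 2.5000 -1.5000]
Step 2: x=[4.9688 8.3906 12.6406 17.0000] v=[-0.1250 -1.4375 4.0625 -2.5000]
Step 3: x=[4.8653 8.1348 13.6699 16.3301] v=[-0.4141 -1.0234 4.1172 -2.6797]
Step 4: x=[4.6705 8.1622 14.3399 15.8277] v=[-0.7794 0.1094 2.6798 -2.0098]
Step 5: x=[4.4121 8.5253 14.4236 15.6393] v=[-1.0336 1.4524 0.3349 -0.7537]
Step 6: x=[4.1679 9.1116 13.9220 15.7989] v=[-0.9770 2.3450 -2.0064 0.6385]
Step 7: x=[4.0416 9.6812 13.0537 16.2239] v=[-0.5052 2.2784 -3.4732 1.7001]
Max displacement = 2.4236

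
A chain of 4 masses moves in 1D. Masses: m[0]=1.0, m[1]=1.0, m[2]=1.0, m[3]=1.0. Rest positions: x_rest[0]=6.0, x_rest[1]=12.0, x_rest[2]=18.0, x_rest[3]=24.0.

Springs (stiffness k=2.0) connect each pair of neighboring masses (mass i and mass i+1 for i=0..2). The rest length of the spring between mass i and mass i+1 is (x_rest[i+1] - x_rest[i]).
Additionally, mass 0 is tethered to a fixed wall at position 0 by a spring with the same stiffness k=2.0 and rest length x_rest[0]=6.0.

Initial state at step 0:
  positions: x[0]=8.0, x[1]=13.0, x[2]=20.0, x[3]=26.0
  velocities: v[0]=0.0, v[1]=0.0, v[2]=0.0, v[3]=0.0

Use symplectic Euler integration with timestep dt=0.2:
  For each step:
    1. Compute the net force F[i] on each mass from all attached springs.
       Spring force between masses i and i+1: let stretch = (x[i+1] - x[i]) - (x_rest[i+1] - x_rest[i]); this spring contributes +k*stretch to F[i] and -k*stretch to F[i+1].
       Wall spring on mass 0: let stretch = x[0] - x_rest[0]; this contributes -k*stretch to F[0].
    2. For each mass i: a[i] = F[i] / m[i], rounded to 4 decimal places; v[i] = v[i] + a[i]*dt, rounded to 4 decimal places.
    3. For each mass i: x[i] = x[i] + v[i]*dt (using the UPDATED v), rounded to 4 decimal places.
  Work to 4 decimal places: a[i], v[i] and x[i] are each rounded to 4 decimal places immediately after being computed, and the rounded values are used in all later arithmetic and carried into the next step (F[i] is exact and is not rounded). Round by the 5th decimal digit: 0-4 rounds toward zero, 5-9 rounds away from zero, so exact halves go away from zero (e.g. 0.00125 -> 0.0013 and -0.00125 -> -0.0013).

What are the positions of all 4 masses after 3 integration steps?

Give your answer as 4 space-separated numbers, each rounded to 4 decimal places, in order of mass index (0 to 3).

Answer: 6.8037 13.7183 19.6393 25.9706

Derivation:
Step 0: x=[8.0000 13.0000 20.0000 26.0000] v=[0.0000 0.0000 0.0000 0.0000]
Step 1: x=[7.7600 13.1600 19.9200 26.0000] v=[-1.2000 0.8000 -0.4000 0.0000]
Step 2: x=[7.3312 13.4288 19.7856 25.9936] v=[-2.1440 1.3440 -0.6720 -0.0320]
Step 3: x=[6.8037 13.7183 19.6393 25.9706] v=[-2.6374 1.4477 -0.7315 -0.1152]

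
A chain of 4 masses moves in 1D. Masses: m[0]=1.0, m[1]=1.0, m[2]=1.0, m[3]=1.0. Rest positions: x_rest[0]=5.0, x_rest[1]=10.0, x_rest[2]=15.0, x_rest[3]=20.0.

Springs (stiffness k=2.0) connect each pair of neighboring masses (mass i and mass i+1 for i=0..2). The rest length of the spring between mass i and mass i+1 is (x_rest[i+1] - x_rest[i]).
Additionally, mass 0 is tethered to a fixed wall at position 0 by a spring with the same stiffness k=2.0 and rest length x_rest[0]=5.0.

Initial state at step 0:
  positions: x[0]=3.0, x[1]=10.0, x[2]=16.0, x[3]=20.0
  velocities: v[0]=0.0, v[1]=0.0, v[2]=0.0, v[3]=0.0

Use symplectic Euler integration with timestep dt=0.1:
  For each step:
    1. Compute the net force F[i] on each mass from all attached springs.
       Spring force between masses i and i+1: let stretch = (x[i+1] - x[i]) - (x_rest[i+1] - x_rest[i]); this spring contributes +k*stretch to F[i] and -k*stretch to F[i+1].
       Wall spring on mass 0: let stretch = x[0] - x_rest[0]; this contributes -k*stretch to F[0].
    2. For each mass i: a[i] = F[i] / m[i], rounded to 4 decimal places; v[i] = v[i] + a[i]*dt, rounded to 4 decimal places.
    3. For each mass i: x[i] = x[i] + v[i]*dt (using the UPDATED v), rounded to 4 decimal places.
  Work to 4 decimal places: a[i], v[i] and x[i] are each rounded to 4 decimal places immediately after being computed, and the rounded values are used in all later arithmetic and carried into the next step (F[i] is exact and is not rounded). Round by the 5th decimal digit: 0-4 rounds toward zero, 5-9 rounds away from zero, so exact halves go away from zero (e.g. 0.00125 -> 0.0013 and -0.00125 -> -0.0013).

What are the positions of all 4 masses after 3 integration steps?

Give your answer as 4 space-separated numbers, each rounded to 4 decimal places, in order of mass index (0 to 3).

Step 0: x=[3.0000 10.0000 16.0000 20.0000] v=[0.0000 0.0000 0.0000 0.0000]
Step 1: x=[3.0800 9.9800 15.9600 20.0200] v=[0.8000 -0.2000 -0.4000 0.2000]
Step 2: x=[3.2364 9.9416 15.8816 20.0588] v=[1.5640 -0.3840 -0.7840 0.3880]
Step 3: x=[3.4622 9.8879 15.7679 20.1141] v=[2.2578 -0.5370 -1.1366 0.5526]

Answer: 3.4622 9.8879 15.7679 20.1141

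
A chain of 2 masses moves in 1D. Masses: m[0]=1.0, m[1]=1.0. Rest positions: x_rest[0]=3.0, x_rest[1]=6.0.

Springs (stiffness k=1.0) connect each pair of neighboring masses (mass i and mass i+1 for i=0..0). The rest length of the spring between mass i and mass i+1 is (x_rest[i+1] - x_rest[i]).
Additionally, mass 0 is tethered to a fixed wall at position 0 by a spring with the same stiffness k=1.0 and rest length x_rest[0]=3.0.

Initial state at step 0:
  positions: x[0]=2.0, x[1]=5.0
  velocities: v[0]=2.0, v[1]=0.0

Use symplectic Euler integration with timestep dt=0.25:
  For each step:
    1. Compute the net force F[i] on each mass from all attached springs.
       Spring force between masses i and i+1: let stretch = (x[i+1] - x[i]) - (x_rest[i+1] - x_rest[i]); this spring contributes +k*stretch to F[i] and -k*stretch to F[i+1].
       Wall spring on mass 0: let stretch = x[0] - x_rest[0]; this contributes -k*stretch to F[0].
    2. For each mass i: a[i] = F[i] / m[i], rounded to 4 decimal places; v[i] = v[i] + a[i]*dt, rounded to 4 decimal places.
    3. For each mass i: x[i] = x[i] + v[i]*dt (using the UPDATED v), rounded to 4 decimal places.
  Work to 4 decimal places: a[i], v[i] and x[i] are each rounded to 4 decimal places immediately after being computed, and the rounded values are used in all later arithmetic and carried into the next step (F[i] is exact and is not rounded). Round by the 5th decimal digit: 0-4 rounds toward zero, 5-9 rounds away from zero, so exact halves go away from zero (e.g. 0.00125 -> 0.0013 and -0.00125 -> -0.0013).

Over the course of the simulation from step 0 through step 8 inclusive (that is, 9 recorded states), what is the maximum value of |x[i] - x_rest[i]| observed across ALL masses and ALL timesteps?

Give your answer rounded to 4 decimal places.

Answer: 1.1646

Derivation:
Step 0: x=[2.0000 5.0000] v=[2.0000 0.0000]
Step 1: x=[2.5625 5.0000] v=[2.2500 0.0000]
Step 2: x=[3.1172 5.0352] v=[2.2188 0.1406]
Step 3: x=[3.5970 5.1380] v=[1.9190 0.4111]
Step 4: x=[3.9483 5.3320] v=[1.4050 0.7759]
Step 5: x=[4.1393 5.6270] v=[0.7639 1.1800]
Step 6: x=[4.1646 6.0165] v=[0.1010 1.5581]
Step 7: x=[4.0453 6.4778] v=[-0.4772 1.8451]
Step 8: x=[3.8252 6.9746] v=[-0.8804 1.9870]
Max displacement = 1.1646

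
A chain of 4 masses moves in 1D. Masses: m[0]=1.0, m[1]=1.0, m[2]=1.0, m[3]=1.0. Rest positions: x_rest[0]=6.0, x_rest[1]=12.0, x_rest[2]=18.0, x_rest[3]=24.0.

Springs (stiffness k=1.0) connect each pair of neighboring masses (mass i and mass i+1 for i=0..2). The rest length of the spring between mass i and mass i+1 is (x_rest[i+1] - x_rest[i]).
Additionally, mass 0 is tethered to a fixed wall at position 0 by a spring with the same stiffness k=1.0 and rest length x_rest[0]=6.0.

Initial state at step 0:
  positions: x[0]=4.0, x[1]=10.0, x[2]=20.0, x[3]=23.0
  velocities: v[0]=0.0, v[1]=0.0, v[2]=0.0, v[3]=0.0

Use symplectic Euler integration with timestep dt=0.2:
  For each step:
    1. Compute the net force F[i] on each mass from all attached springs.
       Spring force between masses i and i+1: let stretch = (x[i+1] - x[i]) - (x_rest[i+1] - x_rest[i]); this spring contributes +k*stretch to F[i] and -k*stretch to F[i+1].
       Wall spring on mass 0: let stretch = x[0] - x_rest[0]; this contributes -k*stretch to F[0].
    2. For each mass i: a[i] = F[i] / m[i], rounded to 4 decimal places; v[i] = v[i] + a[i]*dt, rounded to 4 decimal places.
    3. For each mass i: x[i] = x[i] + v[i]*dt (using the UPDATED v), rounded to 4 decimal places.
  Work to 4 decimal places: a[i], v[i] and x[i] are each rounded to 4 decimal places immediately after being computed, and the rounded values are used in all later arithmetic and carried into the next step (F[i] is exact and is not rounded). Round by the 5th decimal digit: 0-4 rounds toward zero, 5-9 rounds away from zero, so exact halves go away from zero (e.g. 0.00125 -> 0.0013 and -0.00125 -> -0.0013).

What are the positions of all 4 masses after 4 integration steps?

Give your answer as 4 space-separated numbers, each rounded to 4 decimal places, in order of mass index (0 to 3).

Step 0: x=[4.0000 10.0000 20.0000 23.0000] v=[0.0000 0.0000 0.0000 0.0000]
Step 1: x=[4.0800 10.1600 19.7200 23.1200] v=[0.4000 0.8000 -1.4000 0.6000]
Step 2: x=[4.2400 10.4592 19.1936 23.3440] v=[0.8000 1.4960 -2.6320 1.1200]
Step 3: x=[4.4792 10.8590 18.4838 23.6420] v=[1.1958 1.9990 -3.5488 1.4899]
Step 4: x=[4.7944 11.3086 17.6754 23.9737] v=[1.5759 2.2480 -4.0421 1.6583]

Answer: 4.7944 11.3086 17.6754 23.9737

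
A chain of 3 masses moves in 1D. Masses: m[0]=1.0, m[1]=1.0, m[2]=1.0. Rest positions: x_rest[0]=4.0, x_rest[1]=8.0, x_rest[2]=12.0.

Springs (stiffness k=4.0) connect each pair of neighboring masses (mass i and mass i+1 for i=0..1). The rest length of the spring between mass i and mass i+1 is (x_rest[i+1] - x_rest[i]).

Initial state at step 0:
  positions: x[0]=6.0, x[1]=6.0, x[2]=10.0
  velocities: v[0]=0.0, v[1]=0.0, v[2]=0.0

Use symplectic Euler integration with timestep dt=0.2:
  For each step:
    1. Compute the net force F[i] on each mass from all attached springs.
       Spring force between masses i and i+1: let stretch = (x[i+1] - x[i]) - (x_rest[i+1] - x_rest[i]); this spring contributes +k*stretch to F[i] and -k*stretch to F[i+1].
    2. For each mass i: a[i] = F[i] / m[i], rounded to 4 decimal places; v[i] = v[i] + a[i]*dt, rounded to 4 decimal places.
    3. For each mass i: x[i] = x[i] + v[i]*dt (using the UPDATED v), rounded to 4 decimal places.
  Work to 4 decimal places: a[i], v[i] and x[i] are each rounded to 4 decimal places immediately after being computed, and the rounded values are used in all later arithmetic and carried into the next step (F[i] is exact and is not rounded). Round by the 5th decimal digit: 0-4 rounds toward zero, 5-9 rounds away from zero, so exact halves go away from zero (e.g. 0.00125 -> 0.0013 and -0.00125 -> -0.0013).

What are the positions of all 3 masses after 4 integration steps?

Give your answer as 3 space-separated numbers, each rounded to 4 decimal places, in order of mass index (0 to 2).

Answer: 2.1353 8.7535 11.1114

Derivation:
Step 0: x=[6.0000 6.0000 10.0000] v=[0.0000 0.0000 0.0000]
Step 1: x=[5.3600 6.6400 10.0000] v=[-3.2000 3.2000 0.0000]
Step 2: x=[4.2848 7.6128 10.1024] v=[-5.3760 4.8640 0.5120]
Step 3: x=[3.1021 8.4515 10.4465] v=[-5.9136 4.1933 1.7203]
Step 4: x=[2.1353 8.7535 11.1114] v=[-4.8341 1.5098 3.3243]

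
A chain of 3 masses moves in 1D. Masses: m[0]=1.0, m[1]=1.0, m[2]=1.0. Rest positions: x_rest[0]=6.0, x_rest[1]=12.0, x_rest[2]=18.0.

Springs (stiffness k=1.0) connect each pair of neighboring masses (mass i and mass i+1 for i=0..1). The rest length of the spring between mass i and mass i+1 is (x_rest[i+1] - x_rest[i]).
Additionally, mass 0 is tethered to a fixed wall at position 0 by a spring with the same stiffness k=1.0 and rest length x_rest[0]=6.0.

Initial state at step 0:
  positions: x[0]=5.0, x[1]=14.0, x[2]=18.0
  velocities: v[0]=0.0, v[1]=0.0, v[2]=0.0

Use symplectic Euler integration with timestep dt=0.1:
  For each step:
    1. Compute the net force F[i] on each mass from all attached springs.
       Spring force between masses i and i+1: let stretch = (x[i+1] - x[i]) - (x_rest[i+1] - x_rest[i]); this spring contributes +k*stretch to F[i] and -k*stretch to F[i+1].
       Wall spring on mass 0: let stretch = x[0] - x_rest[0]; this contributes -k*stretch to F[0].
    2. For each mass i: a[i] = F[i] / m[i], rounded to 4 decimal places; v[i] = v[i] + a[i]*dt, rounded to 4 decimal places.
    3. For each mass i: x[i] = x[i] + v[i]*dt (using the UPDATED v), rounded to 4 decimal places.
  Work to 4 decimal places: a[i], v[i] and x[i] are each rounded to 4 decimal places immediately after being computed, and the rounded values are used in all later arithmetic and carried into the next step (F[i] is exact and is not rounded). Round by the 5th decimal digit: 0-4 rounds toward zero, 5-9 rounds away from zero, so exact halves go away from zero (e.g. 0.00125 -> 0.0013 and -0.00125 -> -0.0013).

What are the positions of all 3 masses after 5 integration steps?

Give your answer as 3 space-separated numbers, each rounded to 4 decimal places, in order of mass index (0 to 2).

Answer: 5.5557 13.3046 18.2761

Derivation:
Step 0: x=[5.0000 14.0000 18.0000] v=[0.0000 0.0000 0.0000]
Step 1: x=[5.0400 13.9500 18.0200] v=[0.4000 -0.5000 0.2000]
Step 2: x=[5.1187 13.8516 18.0593] v=[0.7870 -0.9840 0.3930]
Step 3: x=[5.2335 13.7080 18.1165] v=[1.1484 -1.4365 0.5722]
Step 4: x=[5.3808 13.5237 18.1896] v=[1.4725 -1.8431 0.7314]
Step 5: x=[5.5557 13.3046 18.2761] v=[1.7487 -2.1908 0.8648]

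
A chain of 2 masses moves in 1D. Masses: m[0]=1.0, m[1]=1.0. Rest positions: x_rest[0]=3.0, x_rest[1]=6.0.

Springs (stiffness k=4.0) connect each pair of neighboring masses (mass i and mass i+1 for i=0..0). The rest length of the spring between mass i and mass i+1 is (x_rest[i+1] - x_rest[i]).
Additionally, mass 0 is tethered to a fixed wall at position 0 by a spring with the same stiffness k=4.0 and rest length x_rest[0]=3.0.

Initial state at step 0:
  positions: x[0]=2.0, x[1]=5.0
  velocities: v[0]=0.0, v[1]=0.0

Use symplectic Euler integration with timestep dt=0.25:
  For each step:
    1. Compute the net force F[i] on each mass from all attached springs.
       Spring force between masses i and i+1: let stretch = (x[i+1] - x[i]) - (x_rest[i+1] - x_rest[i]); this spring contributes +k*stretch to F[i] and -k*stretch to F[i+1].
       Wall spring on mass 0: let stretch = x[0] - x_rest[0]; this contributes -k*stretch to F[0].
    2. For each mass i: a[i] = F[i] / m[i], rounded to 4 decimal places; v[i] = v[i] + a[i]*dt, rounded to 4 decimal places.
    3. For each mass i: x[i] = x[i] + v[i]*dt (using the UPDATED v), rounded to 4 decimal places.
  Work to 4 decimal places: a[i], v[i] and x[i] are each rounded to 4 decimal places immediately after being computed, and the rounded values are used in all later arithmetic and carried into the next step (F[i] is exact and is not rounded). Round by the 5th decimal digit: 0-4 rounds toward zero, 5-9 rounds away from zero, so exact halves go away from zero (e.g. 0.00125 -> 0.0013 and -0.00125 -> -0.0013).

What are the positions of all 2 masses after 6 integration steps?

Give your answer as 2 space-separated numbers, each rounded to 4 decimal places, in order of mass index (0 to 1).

Answer: 3.1209 6.6316

Derivation:
Step 0: x=[2.0000 5.0000] v=[0.0000 0.0000]
Step 1: x=[2.2500 5.0000] v=[1.0000 0.0000]
Step 2: x=[2.6250 5.0625] v=[1.5000 0.2500]
Step 3: x=[2.9531 5.2656] v=[1.3125 0.8125]
Step 4: x=[3.1211 5.6406] v=[0.6719 1.5000]
Step 5: x=[3.1387 6.1357] v=[0.0703 1.9805]
Step 6: x=[3.1209 6.6316] v=[-0.0714 1.9835]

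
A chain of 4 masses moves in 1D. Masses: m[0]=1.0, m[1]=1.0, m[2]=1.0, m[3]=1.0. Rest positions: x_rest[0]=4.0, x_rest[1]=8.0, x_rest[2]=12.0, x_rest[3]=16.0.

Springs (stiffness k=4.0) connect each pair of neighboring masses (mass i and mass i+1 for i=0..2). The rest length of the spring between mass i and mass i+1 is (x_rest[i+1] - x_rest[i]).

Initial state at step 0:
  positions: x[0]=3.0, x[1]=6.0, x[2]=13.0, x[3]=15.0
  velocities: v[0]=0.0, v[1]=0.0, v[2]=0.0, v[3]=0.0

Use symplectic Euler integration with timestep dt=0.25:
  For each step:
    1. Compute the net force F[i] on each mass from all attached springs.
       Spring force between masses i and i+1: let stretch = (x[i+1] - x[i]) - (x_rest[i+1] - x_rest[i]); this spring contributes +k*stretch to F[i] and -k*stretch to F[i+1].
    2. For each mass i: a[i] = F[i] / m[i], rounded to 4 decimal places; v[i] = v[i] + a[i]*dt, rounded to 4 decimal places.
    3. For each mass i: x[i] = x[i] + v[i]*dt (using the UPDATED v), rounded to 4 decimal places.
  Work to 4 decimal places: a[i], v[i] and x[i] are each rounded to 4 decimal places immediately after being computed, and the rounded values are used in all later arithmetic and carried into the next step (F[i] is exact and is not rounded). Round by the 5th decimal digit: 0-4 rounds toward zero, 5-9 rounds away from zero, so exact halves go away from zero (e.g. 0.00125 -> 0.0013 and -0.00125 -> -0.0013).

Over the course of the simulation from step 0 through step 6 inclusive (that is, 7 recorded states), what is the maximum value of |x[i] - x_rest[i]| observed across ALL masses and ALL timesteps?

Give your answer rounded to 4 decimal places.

Step 0: x=[3.0000 6.0000 13.0000 15.0000] v=[0.0000 0.0000 0.0000 0.0000]
Step 1: x=[2.7500 7.0000 11.7500 15.5000] v=[-1.0000 4.0000 -5.0000 2.0000]
Step 2: x=[2.5625 8.1250 10.2500 16.0625] v=[-0.7500 4.5000 -6.0000 2.2500]
Step 3: x=[2.7656 8.3906 9.6719 16.1719] v=[0.8125 1.0625 -2.3125 0.4375]
Step 4: x=[3.3750 7.5703 10.3985 15.6563] v=[2.4375 -3.2812 2.9062 -2.0625]
Step 5: x=[4.0332 6.4082 11.7325 14.8262] v=[2.6328 -4.6483 5.3358 -3.3203]
Step 6: x=[4.2852 5.9835 12.5088 14.2227] v=[1.0078 -1.6990 3.1052 -2.4140]
Max displacement = 2.3281

Answer: 2.3281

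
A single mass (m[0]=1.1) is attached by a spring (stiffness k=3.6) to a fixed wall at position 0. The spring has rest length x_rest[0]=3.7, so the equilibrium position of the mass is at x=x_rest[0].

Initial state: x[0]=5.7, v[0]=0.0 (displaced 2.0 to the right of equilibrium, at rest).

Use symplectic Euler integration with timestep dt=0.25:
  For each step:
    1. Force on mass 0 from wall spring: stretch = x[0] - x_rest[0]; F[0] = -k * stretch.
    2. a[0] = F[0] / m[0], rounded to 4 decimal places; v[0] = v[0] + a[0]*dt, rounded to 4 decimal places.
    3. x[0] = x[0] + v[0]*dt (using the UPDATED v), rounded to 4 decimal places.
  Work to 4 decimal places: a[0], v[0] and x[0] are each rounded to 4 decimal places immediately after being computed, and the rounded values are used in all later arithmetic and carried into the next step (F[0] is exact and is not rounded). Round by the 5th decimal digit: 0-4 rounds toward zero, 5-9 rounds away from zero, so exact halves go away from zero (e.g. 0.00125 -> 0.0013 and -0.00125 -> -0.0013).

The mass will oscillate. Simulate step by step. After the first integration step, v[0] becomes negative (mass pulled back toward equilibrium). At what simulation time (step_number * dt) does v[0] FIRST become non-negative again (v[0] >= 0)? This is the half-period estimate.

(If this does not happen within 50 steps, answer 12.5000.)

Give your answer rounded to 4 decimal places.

Step 0: x=[5.7000] v=[0.0000]
Step 1: x=[5.2909] v=[-1.6364]
Step 2: x=[4.5564] v=[-2.9381]
Step 3: x=[3.6467] v=[-3.6388]
Step 4: x=[2.7479] v=[-3.5952]
Step 5: x=[2.0439] v=[-2.8162]
Step 6: x=[1.6786] v=[-1.4612]
Step 7: x=[1.7268] v=[0.1927]
First v>=0 after going negative at step 7, time=1.7500

Answer: 1.7500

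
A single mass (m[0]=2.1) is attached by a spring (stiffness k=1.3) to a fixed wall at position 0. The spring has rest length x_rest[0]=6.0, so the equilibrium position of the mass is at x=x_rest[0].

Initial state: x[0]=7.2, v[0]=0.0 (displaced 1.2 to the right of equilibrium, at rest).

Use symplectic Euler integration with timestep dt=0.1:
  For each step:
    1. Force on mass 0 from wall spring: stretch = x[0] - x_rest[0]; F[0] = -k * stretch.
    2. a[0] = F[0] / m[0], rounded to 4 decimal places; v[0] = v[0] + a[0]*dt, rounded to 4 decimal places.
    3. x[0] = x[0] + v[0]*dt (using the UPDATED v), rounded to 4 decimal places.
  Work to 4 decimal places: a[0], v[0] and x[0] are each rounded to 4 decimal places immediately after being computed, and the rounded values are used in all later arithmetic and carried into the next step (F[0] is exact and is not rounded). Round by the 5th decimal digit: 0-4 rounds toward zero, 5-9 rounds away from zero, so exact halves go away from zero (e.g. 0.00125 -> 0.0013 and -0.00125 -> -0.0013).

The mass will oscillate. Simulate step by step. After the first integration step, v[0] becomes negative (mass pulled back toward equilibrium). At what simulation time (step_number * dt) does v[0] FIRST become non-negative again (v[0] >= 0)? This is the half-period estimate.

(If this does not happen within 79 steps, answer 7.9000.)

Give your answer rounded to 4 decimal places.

Answer: 4.0000

Derivation:
Step 0: x=[7.2000] v=[0.0000]
Step 1: x=[7.1926] v=[-0.0743]
Step 2: x=[7.1778] v=[-0.1481]
Step 3: x=[7.1557] v=[-0.2210]
Step 4: x=[7.1265] v=[-0.2925]
Step 5: x=[7.0903] v=[-0.3622]
Step 6: x=[7.0473] v=[-0.4297]
Step 7: x=[6.9979] v=[-0.4945]
Step 8: x=[6.9423] v=[-0.5563]
Step 9: x=[6.8808] v=[-0.6146]
Step 10: x=[6.8139] v=[-0.6691]
Step 11: x=[6.7420] v=[-0.7195]
Step 12: x=[6.6655] v=[-0.7654]
Step 13: x=[6.5848] v=[-0.8066]
Step 14: x=[6.5005] v=[-0.8428]
Step 15: x=[6.4131] v=[-0.8738]
Step 16: x=[6.3232] v=[-0.8994]
Step 17: x=[6.2313] v=[-0.9194]
Step 18: x=[6.1379] v=[-0.9337]
Step 19: x=[6.0437] v=[-0.9422]
Step 20: x=[5.9492] v=[-0.9449]
Step 21: x=[5.8550] v=[-0.9418]
Step 22: x=[5.7617] v=[-0.9328]
Step 23: x=[5.6699] v=[-0.9181]
Step 24: x=[5.5801] v=[-0.8977]
Step 25: x=[5.4929] v=[-0.8717]
Step 26: x=[5.4089] v=[-0.8403]
Step 27: x=[5.3285] v=[-0.8037]
Step 28: x=[5.2523] v=[-0.7621]
Step 29: x=[5.1807] v=[-0.7158]
Step 30: x=[5.1142] v=[-0.6651]
Step 31: x=[5.0532] v=[-0.6103]
Step 32: x=[4.9980] v=[-0.5517]
Step 33: x=[4.9490] v=[-0.4897]
Step 34: x=[4.9065] v=[-0.4246]
Step 35: x=[4.8708] v=[-0.3569]
Step 36: x=[4.8421] v=[-0.2870]
Step 37: x=[4.8206] v=[-0.2153]
Step 38: x=[4.8064] v=[-0.1423]
Step 39: x=[4.7996] v=[-0.0684]
Step 40: x=[4.8002] v=[0.0059]
First v>=0 after going negative at step 40, time=4.0000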